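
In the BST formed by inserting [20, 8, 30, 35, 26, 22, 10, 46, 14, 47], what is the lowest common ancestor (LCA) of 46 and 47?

Tree insertion order: [20, 8, 30, 35, 26, 22, 10, 46, 14, 47]
Tree (level-order array): [20, 8, 30, None, 10, 26, 35, None, 14, 22, None, None, 46, None, None, None, None, None, 47]
In a BST, the LCA of p=46, q=47 is the first node v on the
root-to-leaf path with p <= v <= q (go left if both < v, right if both > v).
Walk from root:
  at 20: both 46 and 47 > 20, go right
  at 30: both 46 and 47 > 30, go right
  at 35: both 46 and 47 > 35, go right
  at 46: 46 <= 46 <= 47, this is the LCA
LCA = 46


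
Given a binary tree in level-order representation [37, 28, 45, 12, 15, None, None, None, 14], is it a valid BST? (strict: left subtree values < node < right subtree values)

Level-order array: [37, 28, 45, 12, 15, None, None, None, 14]
Validate using subtree bounds (lo, hi): at each node, require lo < value < hi,
then recurse left with hi=value and right with lo=value.
Preorder trace (stopping at first violation):
  at node 37 with bounds (-inf, +inf): OK
  at node 28 with bounds (-inf, 37): OK
  at node 12 with bounds (-inf, 28): OK
  at node 14 with bounds (12, 28): OK
  at node 15 with bounds (28, 37): VIOLATION
Node 15 violates its bound: not (28 < 15 < 37).
Result: Not a valid BST


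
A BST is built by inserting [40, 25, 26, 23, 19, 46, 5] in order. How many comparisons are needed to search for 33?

Search path for 33: 40 -> 25 -> 26
Found: False
Comparisons: 3


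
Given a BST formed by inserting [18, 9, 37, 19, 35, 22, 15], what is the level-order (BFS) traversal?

Tree insertion order: [18, 9, 37, 19, 35, 22, 15]
Tree (level-order array): [18, 9, 37, None, 15, 19, None, None, None, None, 35, 22]
BFS from the root, enqueuing left then right child of each popped node:
  queue [18] -> pop 18, enqueue [9, 37], visited so far: [18]
  queue [9, 37] -> pop 9, enqueue [15], visited so far: [18, 9]
  queue [37, 15] -> pop 37, enqueue [19], visited so far: [18, 9, 37]
  queue [15, 19] -> pop 15, enqueue [none], visited so far: [18, 9, 37, 15]
  queue [19] -> pop 19, enqueue [35], visited so far: [18, 9, 37, 15, 19]
  queue [35] -> pop 35, enqueue [22], visited so far: [18, 9, 37, 15, 19, 35]
  queue [22] -> pop 22, enqueue [none], visited so far: [18, 9, 37, 15, 19, 35, 22]
Result: [18, 9, 37, 15, 19, 35, 22]


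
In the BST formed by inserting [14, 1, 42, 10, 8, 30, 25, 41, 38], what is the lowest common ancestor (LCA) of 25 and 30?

Tree insertion order: [14, 1, 42, 10, 8, 30, 25, 41, 38]
Tree (level-order array): [14, 1, 42, None, 10, 30, None, 8, None, 25, 41, None, None, None, None, 38]
In a BST, the LCA of p=25, q=30 is the first node v on the
root-to-leaf path with p <= v <= q (go left if both < v, right if both > v).
Walk from root:
  at 14: both 25 and 30 > 14, go right
  at 42: both 25 and 30 < 42, go left
  at 30: 25 <= 30 <= 30, this is the LCA
LCA = 30


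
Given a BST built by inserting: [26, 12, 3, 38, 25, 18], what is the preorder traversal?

Tree insertion order: [26, 12, 3, 38, 25, 18]
Tree (level-order array): [26, 12, 38, 3, 25, None, None, None, None, 18]
Preorder traversal: [26, 12, 3, 25, 18, 38]


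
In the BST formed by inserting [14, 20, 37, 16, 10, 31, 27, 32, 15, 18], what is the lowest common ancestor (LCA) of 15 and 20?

Tree insertion order: [14, 20, 37, 16, 10, 31, 27, 32, 15, 18]
Tree (level-order array): [14, 10, 20, None, None, 16, 37, 15, 18, 31, None, None, None, None, None, 27, 32]
In a BST, the LCA of p=15, q=20 is the first node v on the
root-to-leaf path with p <= v <= q (go left if both < v, right if both > v).
Walk from root:
  at 14: both 15 and 20 > 14, go right
  at 20: 15 <= 20 <= 20, this is the LCA
LCA = 20


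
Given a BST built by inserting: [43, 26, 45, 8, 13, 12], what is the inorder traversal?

Tree insertion order: [43, 26, 45, 8, 13, 12]
Tree (level-order array): [43, 26, 45, 8, None, None, None, None, 13, 12]
Inorder traversal: [8, 12, 13, 26, 43, 45]


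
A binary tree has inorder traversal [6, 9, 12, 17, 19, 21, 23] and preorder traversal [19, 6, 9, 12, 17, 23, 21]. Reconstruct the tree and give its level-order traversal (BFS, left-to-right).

Inorder:  [6, 9, 12, 17, 19, 21, 23]
Preorder: [19, 6, 9, 12, 17, 23, 21]
Algorithm: preorder visits root first, so consume preorder in order;
for each root, split the current inorder slice at that value into
left-subtree inorder and right-subtree inorder, then recurse.
Recursive splits:
  root=19; inorder splits into left=[6, 9, 12, 17], right=[21, 23]
  root=6; inorder splits into left=[], right=[9, 12, 17]
  root=9; inorder splits into left=[], right=[12, 17]
  root=12; inorder splits into left=[], right=[17]
  root=17; inorder splits into left=[], right=[]
  root=23; inorder splits into left=[21], right=[]
  root=21; inorder splits into left=[], right=[]
Reconstructed level-order: [19, 6, 23, 9, 21, 12, 17]


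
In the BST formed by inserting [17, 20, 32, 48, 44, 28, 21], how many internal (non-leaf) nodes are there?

Tree built from: [17, 20, 32, 48, 44, 28, 21]
Tree (level-order array): [17, None, 20, None, 32, 28, 48, 21, None, 44]
Rule: An internal node has at least one child.
Per-node child counts:
  node 17: 1 child(ren)
  node 20: 1 child(ren)
  node 32: 2 child(ren)
  node 28: 1 child(ren)
  node 21: 0 child(ren)
  node 48: 1 child(ren)
  node 44: 0 child(ren)
Matching nodes: [17, 20, 32, 28, 48]
Count of internal (non-leaf) nodes: 5


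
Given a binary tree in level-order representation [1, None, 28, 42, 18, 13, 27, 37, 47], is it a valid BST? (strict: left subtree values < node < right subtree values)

Level-order array: [1, None, 28, 42, 18, 13, 27, 37, 47]
Validate using subtree bounds (lo, hi): at each node, require lo < value < hi,
then recurse left with hi=value and right with lo=value.
Preorder trace (stopping at first violation):
  at node 1 with bounds (-inf, +inf): OK
  at node 28 with bounds (1, +inf): OK
  at node 42 with bounds (1, 28): VIOLATION
Node 42 violates its bound: not (1 < 42 < 28).
Result: Not a valid BST


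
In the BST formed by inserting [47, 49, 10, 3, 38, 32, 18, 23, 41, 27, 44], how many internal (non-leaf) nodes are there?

Tree built from: [47, 49, 10, 3, 38, 32, 18, 23, 41, 27, 44]
Tree (level-order array): [47, 10, 49, 3, 38, None, None, None, None, 32, 41, 18, None, None, 44, None, 23, None, None, None, 27]
Rule: An internal node has at least one child.
Per-node child counts:
  node 47: 2 child(ren)
  node 10: 2 child(ren)
  node 3: 0 child(ren)
  node 38: 2 child(ren)
  node 32: 1 child(ren)
  node 18: 1 child(ren)
  node 23: 1 child(ren)
  node 27: 0 child(ren)
  node 41: 1 child(ren)
  node 44: 0 child(ren)
  node 49: 0 child(ren)
Matching nodes: [47, 10, 38, 32, 18, 23, 41]
Count of internal (non-leaf) nodes: 7


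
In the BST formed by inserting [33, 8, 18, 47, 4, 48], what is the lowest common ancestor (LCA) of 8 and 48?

Tree insertion order: [33, 8, 18, 47, 4, 48]
Tree (level-order array): [33, 8, 47, 4, 18, None, 48]
In a BST, the LCA of p=8, q=48 is the first node v on the
root-to-leaf path with p <= v <= q (go left if both < v, right if both > v).
Walk from root:
  at 33: 8 <= 33 <= 48, this is the LCA
LCA = 33


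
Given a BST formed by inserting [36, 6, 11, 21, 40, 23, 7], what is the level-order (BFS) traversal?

Tree insertion order: [36, 6, 11, 21, 40, 23, 7]
Tree (level-order array): [36, 6, 40, None, 11, None, None, 7, 21, None, None, None, 23]
BFS from the root, enqueuing left then right child of each popped node:
  queue [36] -> pop 36, enqueue [6, 40], visited so far: [36]
  queue [6, 40] -> pop 6, enqueue [11], visited so far: [36, 6]
  queue [40, 11] -> pop 40, enqueue [none], visited so far: [36, 6, 40]
  queue [11] -> pop 11, enqueue [7, 21], visited so far: [36, 6, 40, 11]
  queue [7, 21] -> pop 7, enqueue [none], visited so far: [36, 6, 40, 11, 7]
  queue [21] -> pop 21, enqueue [23], visited so far: [36, 6, 40, 11, 7, 21]
  queue [23] -> pop 23, enqueue [none], visited so far: [36, 6, 40, 11, 7, 21, 23]
Result: [36, 6, 40, 11, 7, 21, 23]


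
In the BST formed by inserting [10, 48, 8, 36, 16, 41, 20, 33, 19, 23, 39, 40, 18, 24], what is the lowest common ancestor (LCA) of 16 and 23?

Tree insertion order: [10, 48, 8, 36, 16, 41, 20, 33, 19, 23, 39, 40, 18, 24]
Tree (level-order array): [10, 8, 48, None, None, 36, None, 16, 41, None, 20, 39, None, 19, 33, None, 40, 18, None, 23, None, None, None, None, None, None, 24]
In a BST, the LCA of p=16, q=23 is the first node v on the
root-to-leaf path with p <= v <= q (go left if both < v, right if both > v).
Walk from root:
  at 10: both 16 and 23 > 10, go right
  at 48: both 16 and 23 < 48, go left
  at 36: both 16 and 23 < 36, go left
  at 16: 16 <= 16 <= 23, this is the LCA
LCA = 16


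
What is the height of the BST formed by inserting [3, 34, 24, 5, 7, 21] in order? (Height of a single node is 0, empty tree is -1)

Insertion order: [3, 34, 24, 5, 7, 21]
Tree (level-order array): [3, None, 34, 24, None, 5, None, None, 7, None, 21]
Compute height bottom-up (empty subtree = -1):
  height(21) = 1 + max(-1, -1) = 0
  height(7) = 1 + max(-1, 0) = 1
  height(5) = 1 + max(-1, 1) = 2
  height(24) = 1 + max(2, -1) = 3
  height(34) = 1 + max(3, -1) = 4
  height(3) = 1 + max(-1, 4) = 5
Height = 5


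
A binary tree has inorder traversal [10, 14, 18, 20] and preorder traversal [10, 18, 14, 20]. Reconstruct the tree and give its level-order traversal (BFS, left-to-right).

Inorder:  [10, 14, 18, 20]
Preorder: [10, 18, 14, 20]
Algorithm: preorder visits root first, so consume preorder in order;
for each root, split the current inorder slice at that value into
left-subtree inorder and right-subtree inorder, then recurse.
Recursive splits:
  root=10; inorder splits into left=[], right=[14, 18, 20]
  root=18; inorder splits into left=[14], right=[20]
  root=14; inorder splits into left=[], right=[]
  root=20; inorder splits into left=[], right=[]
Reconstructed level-order: [10, 18, 14, 20]


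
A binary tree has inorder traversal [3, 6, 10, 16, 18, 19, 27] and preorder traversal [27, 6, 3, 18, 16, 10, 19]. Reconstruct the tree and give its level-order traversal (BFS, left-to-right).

Inorder:  [3, 6, 10, 16, 18, 19, 27]
Preorder: [27, 6, 3, 18, 16, 10, 19]
Algorithm: preorder visits root first, so consume preorder in order;
for each root, split the current inorder slice at that value into
left-subtree inorder and right-subtree inorder, then recurse.
Recursive splits:
  root=27; inorder splits into left=[3, 6, 10, 16, 18, 19], right=[]
  root=6; inorder splits into left=[3], right=[10, 16, 18, 19]
  root=3; inorder splits into left=[], right=[]
  root=18; inorder splits into left=[10, 16], right=[19]
  root=16; inorder splits into left=[10], right=[]
  root=10; inorder splits into left=[], right=[]
  root=19; inorder splits into left=[], right=[]
Reconstructed level-order: [27, 6, 3, 18, 16, 19, 10]


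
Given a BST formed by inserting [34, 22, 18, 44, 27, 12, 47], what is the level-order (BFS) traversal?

Tree insertion order: [34, 22, 18, 44, 27, 12, 47]
Tree (level-order array): [34, 22, 44, 18, 27, None, 47, 12]
BFS from the root, enqueuing left then right child of each popped node:
  queue [34] -> pop 34, enqueue [22, 44], visited so far: [34]
  queue [22, 44] -> pop 22, enqueue [18, 27], visited so far: [34, 22]
  queue [44, 18, 27] -> pop 44, enqueue [47], visited so far: [34, 22, 44]
  queue [18, 27, 47] -> pop 18, enqueue [12], visited so far: [34, 22, 44, 18]
  queue [27, 47, 12] -> pop 27, enqueue [none], visited so far: [34, 22, 44, 18, 27]
  queue [47, 12] -> pop 47, enqueue [none], visited so far: [34, 22, 44, 18, 27, 47]
  queue [12] -> pop 12, enqueue [none], visited so far: [34, 22, 44, 18, 27, 47, 12]
Result: [34, 22, 44, 18, 27, 47, 12]


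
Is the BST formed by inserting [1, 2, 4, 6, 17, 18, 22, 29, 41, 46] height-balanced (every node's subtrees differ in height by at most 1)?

Tree (level-order array): [1, None, 2, None, 4, None, 6, None, 17, None, 18, None, 22, None, 29, None, 41, None, 46]
Definition: a tree is height-balanced if, at every node, |h(left) - h(right)| <= 1 (empty subtree has height -1).
Bottom-up per-node check:
  node 46: h_left=-1, h_right=-1, diff=0 [OK], height=0
  node 41: h_left=-1, h_right=0, diff=1 [OK], height=1
  node 29: h_left=-1, h_right=1, diff=2 [FAIL (|-1-1|=2 > 1)], height=2
  node 22: h_left=-1, h_right=2, diff=3 [FAIL (|-1-2|=3 > 1)], height=3
  node 18: h_left=-1, h_right=3, diff=4 [FAIL (|-1-3|=4 > 1)], height=4
  node 17: h_left=-1, h_right=4, diff=5 [FAIL (|-1-4|=5 > 1)], height=5
  node 6: h_left=-1, h_right=5, diff=6 [FAIL (|-1-5|=6 > 1)], height=6
  node 4: h_left=-1, h_right=6, diff=7 [FAIL (|-1-6|=7 > 1)], height=7
  node 2: h_left=-1, h_right=7, diff=8 [FAIL (|-1-7|=8 > 1)], height=8
  node 1: h_left=-1, h_right=8, diff=9 [FAIL (|-1-8|=9 > 1)], height=9
Node 29 violates the condition: |-1 - 1| = 2 > 1.
Result: Not balanced


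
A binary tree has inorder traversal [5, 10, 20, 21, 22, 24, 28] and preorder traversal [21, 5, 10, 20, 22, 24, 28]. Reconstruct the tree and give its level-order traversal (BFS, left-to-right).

Inorder:  [5, 10, 20, 21, 22, 24, 28]
Preorder: [21, 5, 10, 20, 22, 24, 28]
Algorithm: preorder visits root first, so consume preorder in order;
for each root, split the current inorder slice at that value into
left-subtree inorder and right-subtree inorder, then recurse.
Recursive splits:
  root=21; inorder splits into left=[5, 10, 20], right=[22, 24, 28]
  root=5; inorder splits into left=[], right=[10, 20]
  root=10; inorder splits into left=[], right=[20]
  root=20; inorder splits into left=[], right=[]
  root=22; inorder splits into left=[], right=[24, 28]
  root=24; inorder splits into left=[], right=[28]
  root=28; inorder splits into left=[], right=[]
Reconstructed level-order: [21, 5, 22, 10, 24, 20, 28]


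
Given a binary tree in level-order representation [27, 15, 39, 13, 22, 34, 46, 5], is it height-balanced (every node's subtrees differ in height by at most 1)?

Tree (level-order array): [27, 15, 39, 13, 22, 34, 46, 5]
Definition: a tree is height-balanced if, at every node, |h(left) - h(right)| <= 1 (empty subtree has height -1).
Bottom-up per-node check:
  node 5: h_left=-1, h_right=-1, diff=0 [OK], height=0
  node 13: h_left=0, h_right=-1, diff=1 [OK], height=1
  node 22: h_left=-1, h_right=-1, diff=0 [OK], height=0
  node 15: h_left=1, h_right=0, diff=1 [OK], height=2
  node 34: h_left=-1, h_right=-1, diff=0 [OK], height=0
  node 46: h_left=-1, h_right=-1, diff=0 [OK], height=0
  node 39: h_left=0, h_right=0, diff=0 [OK], height=1
  node 27: h_left=2, h_right=1, diff=1 [OK], height=3
All nodes satisfy the balance condition.
Result: Balanced


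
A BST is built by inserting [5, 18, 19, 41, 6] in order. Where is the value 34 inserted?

Starting tree (level order): [5, None, 18, 6, 19, None, None, None, 41]
Insertion path: 5 -> 18 -> 19 -> 41
Result: insert 34 as left child of 41
Final tree (level order): [5, None, 18, 6, 19, None, None, None, 41, 34]


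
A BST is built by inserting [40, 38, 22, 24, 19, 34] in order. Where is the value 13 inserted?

Starting tree (level order): [40, 38, None, 22, None, 19, 24, None, None, None, 34]
Insertion path: 40 -> 38 -> 22 -> 19
Result: insert 13 as left child of 19
Final tree (level order): [40, 38, None, 22, None, 19, 24, 13, None, None, 34]


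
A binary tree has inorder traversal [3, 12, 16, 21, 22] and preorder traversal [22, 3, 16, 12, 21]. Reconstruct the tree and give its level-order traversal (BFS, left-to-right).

Inorder:  [3, 12, 16, 21, 22]
Preorder: [22, 3, 16, 12, 21]
Algorithm: preorder visits root first, so consume preorder in order;
for each root, split the current inorder slice at that value into
left-subtree inorder and right-subtree inorder, then recurse.
Recursive splits:
  root=22; inorder splits into left=[3, 12, 16, 21], right=[]
  root=3; inorder splits into left=[], right=[12, 16, 21]
  root=16; inorder splits into left=[12], right=[21]
  root=12; inorder splits into left=[], right=[]
  root=21; inorder splits into left=[], right=[]
Reconstructed level-order: [22, 3, 16, 12, 21]


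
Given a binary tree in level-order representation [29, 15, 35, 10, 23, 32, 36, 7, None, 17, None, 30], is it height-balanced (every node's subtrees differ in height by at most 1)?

Tree (level-order array): [29, 15, 35, 10, 23, 32, 36, 7, None, 17, None, 30]
Definition: a tree is height-balanced if, at every node, |h(left) - h(right)| <= 1 (empty subtree has height -1).
Bottom-up per-node check:
  node 7: h_left=-1, h_right=-1, diff=0 [OK], height=0
  node 10: h_left=0, h_right=-1, diff=1 [OK], height=1
  node 17: h_left=-1, h_right=-1, diff=0 [OK], height=0
  node 23: h_left=0, h_right=-1, diff=1 [OK], height=1
  node 15: h_left=1, h_right=1, diff=0 [OK], height=2
  node 30: h_left=-1, h_right=-1, diff=0 [OK], height=0
  node 32: h_left=0, h_right=-1, diff=1 [OK], height=1
  node 36: h_left=-1, h_right=-1, diff=0 [OK], height=0
  node 35: h_left=1, h_right=0, diff=1 [OK], height=2
  node 29: h_left=2, h_right=2, diff=0 [OK], height=3
All nodes satisfy the balance condition.
Result: Balanced


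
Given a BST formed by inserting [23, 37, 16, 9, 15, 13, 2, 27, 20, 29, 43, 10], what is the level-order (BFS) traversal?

Tree insertion order: [23, 37, 16, 9, 15, 13, 2, 27, 20, 29, 43, 10]
Tree (level-order array): [23, 16, 37, 9, 20, 27, 43, 2, 15, None, None, None, 29, None, None, None, None, 13, None, None, None, 10]
BFS from the root, enqueuing left then right child of each popped node:
  queue [23] -> pop 23, enqueue [16, 37], visited so far: [23]
  queue [16, 37] -> pop 16, enqueue [9, 20], visited so far: [23, 16]
  queue [37, 9, 20] -> pop 37, enqueue [27, 43], visited so far: [23, 16, 37]
  queue [9, 20, 27, 43] -> pop 9, enqueue [2, 15], visited so far: [23, 16, 37, 9]
  queue [20, 27, 43, 2, 15] -> pop 20, enqueue [none], visited so far: [23, 16, 37, 9, 20]
  queue [27, 43, 2, 15] -> pop 27, enqueue [29], visited so far: [23, 16, 37, 9, 20, 27]
  queue [43, 2, 15, 29] -> pop 43, enqueue [none], visited so far: [23, 16, 37, 9, 20, 27, 43]
  queue [2, 15, 29] -> pop 2, enqueue [none], visited so far: [23, 16, 37, 9, 20, 27, 43, 2]
  queue [15, 29] -> pop 15, enqueue [13], visited so far: [23, 16, 37, 9, 20, 27, 43, 2, 15]
  queue [29, 13] -> pop 29, enqueue [none], visited so far: [23, 16, 37, 9, 20, 27, 43, 2, 15, 29]
  queue [13] -> pop 13, enqueue [10], visited so far: [23, 16, 37, 9, 20, 27, 43, 2, 15, 29, 13]
  queue [10] -> pop 10, enqueue [none], visited so far: [23, 16, 37, 9, 20, 27, 43, 2, 15, 29, 13, 10]
Result: [23, 16, 37, 9, 20, 27, 43, 2, 15, 29, 13, 10]


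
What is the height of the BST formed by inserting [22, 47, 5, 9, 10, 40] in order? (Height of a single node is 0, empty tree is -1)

Insertion order: [22, 47, 5, 9, 10, 40]
Tree (level-order array): [22, 5, 47, None, 9, 40, None, None, 10]
Compute height bottom-up (empty subtree = -1):
  height(10) = 1 + max(-1, -1) = 0
  height(9) = 1 + max(-1, 0) = 1
  height(5) = 1 + max(-1, 1) = 2
  height(40) = 1 + max(-1, -1) = 0
  height(47) = 1 + max(0, -1) = 1
  height(22) = 1 + max(2, 1) = 3
Height = 3


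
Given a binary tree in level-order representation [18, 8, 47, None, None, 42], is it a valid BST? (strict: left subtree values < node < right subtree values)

Level-order array: [18, 8, 47, None, None, 42]
Validate using subtree bounds (lo, hi): at each node, require lo < value < hi,
then recurse left with hi=value and right with lo=value.
Preorder trace (stopping at first violation):
  at node 18 with bounds (-inf, +inf): OK
  at node 8 with bounds (-inf, 18): OK
  at node 47 with bounds (18, +inf): OK
  at node 42 with bounds (18, 47): OK
No violation found at any node.
Result: Valid BST


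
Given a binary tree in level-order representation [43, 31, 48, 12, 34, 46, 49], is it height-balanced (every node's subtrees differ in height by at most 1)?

Tree (level-order array): [43, 31, 48, 12, 34, 46, 49]
Definition: a tree is height-balanced if, at every node, |h(left) - h(right)| <= 1 (empty subtree has height -1).
Bottom-up per-node check:
  node 12: h_left=-1, h_right=-1, diff=0 [OK], height=0
  node 34: h_left=-1, h_right=-1, diff=0 [OK], height=0
  node 31: h_left=0, h_right=0, diff=0 [OK], height=1
  node 46: h_left=-1, h_right=-1, diff=0 [OK], height=0
  node 49: h_left=-1, h_right=-1, diff=0 [OK], height=0
  node 48: h_left=0, h_right=0, diff=0 [OK], height=1
  node 43: h_left=1, h_right=1, diff=0 [OK], height=2
All nodes satisfy the balance condition.
Result: Balanced


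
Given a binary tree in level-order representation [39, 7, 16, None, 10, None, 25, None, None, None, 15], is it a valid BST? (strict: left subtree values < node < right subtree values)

Level-order array: [39, 7, 16, None, 10, None, 25, None, None, None, 15]
Validate using subtree bounds (lo, hi): at each node, require lo < value < hi,
then recurse left with hi=value and right with lo=value.
Preorder trace (stopping at first violation):
  at node 39 with bounds (-inf, +inf): OK
  at node 7 with bounds (-inf, 39): OK
  at node 10 with bounds (7, 39): OK
  at node 16 with bounds (39, +inf): VIOLATION
Node 16 violates its bound: not (39 < 16 < +inf).
Result: Not a valid BST


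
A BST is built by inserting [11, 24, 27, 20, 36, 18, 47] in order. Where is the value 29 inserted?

Starting tree (level order): [11, None, 24, 20, 27, 18, None, None, 36, None, None, None, 47]
Insertion path: 11 -> 24 -> 27 -> 36
Result: insert 29 as left child of 36
Final tree (level order): [11, None, 24, 20, 27, 18, None, None, 36, None, None, 29, 47]


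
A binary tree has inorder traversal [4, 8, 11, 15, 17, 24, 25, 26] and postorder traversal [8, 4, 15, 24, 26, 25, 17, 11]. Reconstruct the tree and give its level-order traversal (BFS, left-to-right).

Inorder:   [4, 8, 11, 15, 17, 24, 25, 26]
Postorder: [8, 4, 15, 24, 26, 25, 17, 11]
Algorithm: postorder visits root last, so walk postorder right-to-left;
each value is the root of the current inorder slice — split it at that
value, recurse on the right subtree first, then the left.
Recursive splits:
  root=11; inorder splits into left=[4, 8], right=[15, 17, 24, 25, 26]
  root=17; inorder splits into left=[15], right=[24, 25, 26]
  root=25; inorder splits into left=[24], right=[26]
  root=26; inorder splits into left=[], right=[]
  root=24; inorder splits into left=[], right=[]
  root=15; inorder splits into left=[], right=[]
  root=4; inorder splits into left=[], right=[8]
  root=8; inorder splits into left=[], right=[]
Reconstructed level-order: [11, 4, 17, 8, 15, 25, 24, 26]


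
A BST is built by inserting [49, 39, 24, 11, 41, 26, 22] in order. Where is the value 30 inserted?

Starting tree (level order): [49, 39, None, 24, 41, 11, 26, None, None, None, 22]
Insertion path: 49 -> 39 -> 24 -> 26
Result: insert 30 as right child of 26
Final tree (level order): [49, 39, None, 24, 41, 11, 26, None, None, None, 22, None, 30]


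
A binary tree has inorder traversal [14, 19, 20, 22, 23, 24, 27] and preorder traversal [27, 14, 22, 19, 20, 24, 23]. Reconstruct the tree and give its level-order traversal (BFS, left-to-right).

Inorder:  [14, 19, 20, 22, 23, 24, 27]
Preorder: [27, 14, 22, 19, 20, 24, 23]
Algorithm: preorder visits root first, so consume preorder in order;
for each root, split the current inorder slice at that value into
left-subtree inorder and right-subtree inorder, then recurse.
Recursive splits:
  root=27; inorder splits into left=[14, 19, 20, 22, 23, 24], right=[]
  root=14; inorder splits into left=[], right=[19, 20, 22, 23, 24]
  root=22; inorder splits into left=[19, 20], right=[23, 24]
  root=19; inorder splits into left=[], right=[20]
  root=20; inorder splits into left=[], right=[]
  root=24; inorder splits into left=[23], right=[]
  root=23; inorder splits into left=[], right=[]
Reconstructed level-order: [27, 14, 22, 19, 24, 20, 23]


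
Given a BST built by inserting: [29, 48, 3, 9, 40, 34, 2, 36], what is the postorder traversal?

Tree insertion order: [29, 48, 3, 9, 40, 34, 2, 36]
Tree (level-order array): [29, 3, 48, 2, 9, 40, None, None, None, None, None, 34, None, None, 36]
Postorder traversal: [2, 9, 3, 36, 34, 40, 48, 29]


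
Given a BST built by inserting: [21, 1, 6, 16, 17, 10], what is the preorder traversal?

Tree insertion order: [21, 1, 6, 16, 17, 10]
Tree (level-order array): [21, 1, None, None, 6, None, 16, 10, 17]
Preorder traversal: [21, 1, 6, 16, 10, 17]


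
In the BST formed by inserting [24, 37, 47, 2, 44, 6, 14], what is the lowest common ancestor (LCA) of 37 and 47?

Tree insertion order: [24, 37, 47, 2, 44, 6, 14]
Tree (level-order array): [24, 2, 37, None, 6, None, 47, None, 14, 44]
In a BST, the LCA of p=37, q=47 is the first node v on the
root-to-leaf path with p <= v <= q (go left if both < v, right if both > v).
Walk from root:
  at 24: both 37 and 47 > 24, go right
  at 37: 37 <= 37 <= 47, this is the LCA
LCA = 37


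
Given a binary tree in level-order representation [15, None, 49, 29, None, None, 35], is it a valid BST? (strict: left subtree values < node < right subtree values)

Level-order array: [15, None, 49, 29, None, None, 35]
Validate using subtree bounds (lo, hi): at each node, require lo < value < hi,
then recurse left with hi=value and right with lo=value.
Preorder trace (stopping at first violation):
  at node 15 with bounds (-inf, +inf): OK
  at node 49 with bounds (15, +inf): OK
  at node 29 with bounds (15, 49): OK
  at node 35 with bounds (29, 49): OK
No violation found at any node.
Result: Valid BST


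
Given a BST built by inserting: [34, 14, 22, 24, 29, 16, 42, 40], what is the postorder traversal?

Tree insertion order: [34, 14, 22, 24, 29, 16, 42, 40]
Tree (level-order array): [34, 14, 42, None, 22, 40, None, 16, 24, None, None, None, None, None, 29]
Postorder traversal: [16, 29, 24, 22, 14, 40, 42, 34]


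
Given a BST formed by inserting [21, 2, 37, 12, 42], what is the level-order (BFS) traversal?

Tree insertion order: [21, 2, 37, 12, 42]
Tree (level-order array): [21, 2, 37, None, 12, None, 42]
BFS from the root, enqueuing left then right child of each popped node:
  queue [21] -> pop 21, enqueue [2, 37], visited so far: [21]
  queue [2, 37] -> pop 2, enqueue [12], visited so far: [21, 2]
  queue [37, 12] -> pop 37, enqueue [42], visited so far: [21, 2, 37]
  queue [12, 42] -> pop 12, enqueue [none], visited so far: [21, 2, 37, 12]
  queue [42] -> pop 42, enqueue [none], visited so far: [21, 2, 37, 12, 42]
Result: [21, 2, 37, 12, 42]


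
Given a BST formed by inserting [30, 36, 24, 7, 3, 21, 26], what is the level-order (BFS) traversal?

Tree insertion order: [30, 36, 24, 7, 3, 21, 26]
Tree (level-order array): [30, 24, 36, 7, 26, None, None, 3, 21]
BFS from the root, enqueuing left then right child of each popped node:
  queue [30] -> pop 30, enqueue [24, 36], visited so far: [30]
  queue [24, 36] -> pop 24, enqueue [7, 26], visited so far: [30, 24]
  queue [36, 7, 26] -> pop 36, enqueue [none], visited so far: [30, 24, 36]
  queue [7, 26] -> pop 7, enqueue [3, 21], visited so far: [30, 24, 36, 7]
  queue [26, 3, 21] -> pop 26, enqueue [none], visited so far: [30, 24, 36, 7, 26]
  queue [3, 21] -> pop 3, enqueue [none], visited so far: [30, 24, 36, 7, 26, 3]
  queue [21] -> pop 21, enqueue [none], visited so far: [30, 24, 36, 7, 26, 3, 21]
Result: [30, 24, 36, 7, 26, 3, 21]


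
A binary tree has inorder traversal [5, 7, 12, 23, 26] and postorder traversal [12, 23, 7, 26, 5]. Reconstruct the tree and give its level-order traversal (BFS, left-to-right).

Inorder:   [5, 7, 12, 23, 26]
Postorder: [12, 23, 7, 26, 5]
Algorithm: postorder visits root last, so walk postorder right-to-left;
each value is the root of the current inorder slice — split it at that
value, recurse on the right subtree first, then the left.
Recursive splits:
  root=5; inorder splits into left=[], right=[7, 12, 23, 26]
  root=26; inorder splits into left=[7, 12, 23], right=[]
  root=7; inorder splits into left=[], right=[12, 23]
  root=23; inorder splits into left=[12], right=[]
  root=12; inorder splits into left=[], right=[]
Reconstructed level-order: [5, 26, 7, 23, 12]


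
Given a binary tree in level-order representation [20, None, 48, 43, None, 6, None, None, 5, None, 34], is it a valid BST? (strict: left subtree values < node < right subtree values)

Level-order array: [20, None, 48, 43, None, 6, None, None, 5, None, 34]
Validate using subtree bounds (lo, hi): at each node, require lo < value < hi,
then recurse left with hi=value and right with lo=value.
Preorder trace (stopping at first violation):
  at node 20 with bounds (-inf, +inf): OK
  at node 48 with bounds (20, +inf): OK
  at node 43 with bounds (20, 48): OK
  at node 6 with bounds (20, 43): VIOLATION
Node 6 violates its bound: not (20 < 6 < 43).
Result: Not a valid BST


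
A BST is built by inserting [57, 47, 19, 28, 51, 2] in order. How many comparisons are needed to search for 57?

Search path for 57: 57
Found: True
Comparisons: 1


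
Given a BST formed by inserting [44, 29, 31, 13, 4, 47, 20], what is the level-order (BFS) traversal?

Tree insertion order: [44, 29, 31, 13, 4, 47, 20]
Tree (level-order array): [44, 29, 47, 13, 31, None, None, 4, 20]
BFS from the root, enqueuing left then right child of each popped node:
  queue [44] -> pop 44, enqueue [29, 47], visited so far: [44]
  queue [29, 47] -> pop 29, enqueue [13, 31], visited so far: [44, 29]
  queue [47, 13, 31] -> pop 47, enqueue [none], visited so far: [44, 29, 47]
  queue [13, 31] -> pop 13, enqueue [4, 20], visited so far: [44, 29, 47, 13]
  queue [31, 4, 20] -> pop 31, enqueue [none], visited so far: [44, 29, 47, 13, 31]
  queue [4, 20] -> pop 4, enqueue [none], visited so far: [44, 29, 47, 13, 31, 4]
  queue [20] -> pop 20, enqueue [none], visited so far: [44, 29, 47, 13, 31, 4, 20]
Result: [44, 29, 47, 13, 31, 4, 20]


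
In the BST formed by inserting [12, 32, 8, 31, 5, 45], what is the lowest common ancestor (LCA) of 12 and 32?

Tree insertion order: [12, 32, 8, 31, 5, 45]
Tree (level-order array): [12, 8, 32, 5, None, 31, 45]
In a BST, the LCA of p=12, q=32 is the first node v on the
root-to-leaf path with p <= v <= q (go left if both < v, right if both > v).
Walk from root:
  at 12: 12 <= 12 <= 32, this is the LCA
LCA = 12


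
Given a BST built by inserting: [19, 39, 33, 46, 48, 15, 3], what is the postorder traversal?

Tree insertion order: [19, 39, 33, 46, 48, 15, 3]
Tree (level-order array): [19, 15, 39, 3, None, 33, 46, None, None, None, None, None, 48]
Postorder traversal: [3, 15, 33, 48, 46, 39, 19]


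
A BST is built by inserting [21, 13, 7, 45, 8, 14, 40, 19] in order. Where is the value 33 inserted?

Starting tree (level order): [21, 13, 45, 7, 14, 40, None, None, 8, None, 19]
Insertion path: 21 -> 45 -> 40
Result: insert 33 as left child of 40
Final tree (level order): [21, 13, 45, 7, 14, 40, None, None, 8, None, 19, 33]


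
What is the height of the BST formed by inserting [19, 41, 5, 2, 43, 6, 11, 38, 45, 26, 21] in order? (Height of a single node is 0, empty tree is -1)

Insertion order: [19, 41, 5, 2, 43, 6, 11, 38, 45, 26, 21]
Tree (level-order array): [19, 5, 41, 2, 6, 38, 43, None, None, None, 11, 26, None, None, 45, None, None, 21]
Compute height bottom-up (empty subtree = -1):
  height(2) = 1 + max(-1, -1) = 0
  height(11) = 1 + max(-1, -1) = 0
  height(6) = 1 + max(-1, 0) = 1
  height(5) = 1 + max(0, 1) = 2
  height(21) = 1 + max(-1, -1) = 0
  height(26) = 1 + max(0, -1) = 1
  height(38) = 1 + max(1, -1) = 2
  height(45) = 1 + max(-1, -1) = 0
  height(43) = 1 + max(-1, 0) = 1
  height(41) = 1 + max(2, 1) = 3
  height(19) = 1 + max(2, 3) = 4
Height = 4


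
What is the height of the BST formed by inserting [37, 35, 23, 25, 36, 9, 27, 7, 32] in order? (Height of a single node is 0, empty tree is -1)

Insertion order: [37, 35, 23, 25, 36, 9, 27, 7, 32]
Tree (level-order array): [37, 35, None, 23, 36, 9, 25, None, None, 7, None, None, 27, None, None, None, 32]
Compute height bottom-up (empty subtree = -1):
  height(7) = 1 + max(-1, -1) = 0
  height(9) = 1 + max(0, -1) = 1
  height(32) = 1 + max(-1, -1) = 0
  height(27) = 1 + max(-1, 0) = 1
  height(25) = 1 + max(-1, 1) = 2
  height(23) = 1 + max(1, 2) = 3
  height(36) = 1 + max(-1, -1) = 0
  height(35) = 1 + max(3, 0) = 4
  height(37) = 1 + max(4, -1) = 5
Height = 5


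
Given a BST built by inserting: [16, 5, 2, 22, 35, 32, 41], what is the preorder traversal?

Tree insertion order: [16, 5, 2, 22, 35, 32, 41]
Tree (level-order array): [16, 5, 22, 2, None, None, 35, None, None, 32, 41]
Preorder traversal: [16, 5, 2, 22, 35, 32, 41]


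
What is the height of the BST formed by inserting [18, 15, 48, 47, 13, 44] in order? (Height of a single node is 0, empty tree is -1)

Insertion order: [18, 15, 48, 47, 13, 44]
Tree (level-order array): [18, 15, 48, 13, None, 47, None, None, None, 44]
Compute height bottom-up (empty subtree = -1):
  height(13) = 1 + max(-1, -1) = 0
  height(15) = 1 + max(0, -1) = 1
  height(44) = 1 + max(-1, -1) = 0
  height(47) = 1 + max(0, -1) = 1
  height(48) = 1 + max(1, -1) = 2
  height(18) = 1 + max(1, 2) = 3
Height = 3


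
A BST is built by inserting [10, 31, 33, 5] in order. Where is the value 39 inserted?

Starting tree (level order): [10, 5, 31, None, None, None, 33]
Insertion path: 10 -> 31 -> 33
Result: insert 39 as right child of 33
Final tree (level order): [10, 5, 31, None, None, None, 33, None, 39]


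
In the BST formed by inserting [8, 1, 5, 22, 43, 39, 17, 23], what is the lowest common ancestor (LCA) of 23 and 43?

Tree insertion order: [8, 1, 5, 22, 43, 39, 17, 23]
Tree (level-order array): [8, 1, 22, None, 5, 17, 43, None, None, None, None, 39, None, 23]
In a BST, the LCA of p=23, q=43 is the first node v on the
root-to-leaf path with p <= v <= q (go left if both < v, right if both > v).
Walk from root:
  at 8: both 23 and 43 > 8, go right
  at 22: both 23 and 43 > 22, go right
  at 43: 23 <= 43 <= 43, this is the LCA
LCA = 43


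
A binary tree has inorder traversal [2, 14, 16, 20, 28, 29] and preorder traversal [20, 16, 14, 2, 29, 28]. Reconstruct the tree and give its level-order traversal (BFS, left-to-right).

Inorder:  [2, 14, 16, 20, 28, 29]
Preorder: [20, 16, 14, 2, 29, 28]
Algorithm: preorder visits root first, so consume preorder in order;
for each root, split the current inorder slice at that value into
left-subtree inorder and right-subtree inorder, then recurse.
Recursive splits:
  root=20; inorder splits into left=[2, 14, 16], right=[28, 29]
  root=16; inorder splits into left=[2, 14], right=[]
  root=14; inorder splits into left=[2], right=[]
  root=2; inorder splits into left=[], right=[]
  root=29; inorder splits into left=[28], right=[]
  root=28; inorder splits into left=[], right=[]
Reconstructed level-order: [20, 16, 29, 14, 28, 2]


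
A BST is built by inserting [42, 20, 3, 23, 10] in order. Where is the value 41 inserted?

Starting tree (level order): [42, 20, None, 3, 23, None, 10]
Insertion path: 42 -> 20 -> 23
Result: insert 41 as right child of 23
Final tree (level order): [42, 20, None, 3, 23, None, 10, None, 41]


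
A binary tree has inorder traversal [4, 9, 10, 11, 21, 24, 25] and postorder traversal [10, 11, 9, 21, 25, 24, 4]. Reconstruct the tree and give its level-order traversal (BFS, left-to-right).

Inorder:   [4, 9, 10, 11, 21, 24, 25]
Postorder: [10, 11, 9, 21, 25, 24, 4]
Algorithm: postorder visits root last, so walk postorder right-to-left;
each value is the root of the current inorder slice — split it at that
value, recurse on the right subtree first, then the left.
Recursive splits:
  root=4; inorder splits into left=[], right=[9, 10, 11, 21, 24, 25]
  root=24; inorder splits into left=[9, 10, 11, 21], right=[25]
  root=25; inorder splits into left=[], right=[]
  root=21; inorder splits into left=[9, 10, 11], right=[]
  root=9; inorder splits into left=[], right=[10, 11]
  root=11; inorder splits into left=[10], right=[]
  root=10; inorder splits into left=[], right=[]
Reconstructed level-order: [4, 24, 21, 25, 9, 11, 10]


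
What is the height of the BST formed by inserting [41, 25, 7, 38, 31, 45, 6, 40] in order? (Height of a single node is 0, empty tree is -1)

Insertion order: [41, 25, 7, 38, 31, 45, 6, 40]
Tree (level-order array): [41, 25, 45, 7, 38, None, None, 6, None, 31, 40]
Compute height bottom-up (empty subtree = -1):
  height(6) = 1 + max(-1, -1) = 0
  height(7) = 1 + max(0, -1) = 1
  height(31) = 1 + max(-1, -1) = 0
  height(40) = 1 + max(-1, -1) = 0
  height(38) = 1 + max(0, 0) = 1
  height(25) = 1 + max(1, 1) = 2
  height(45) = 1 + max(-1, -1) = 0
  height(41) = 1 + max(2, 0) = 3
Height = 3


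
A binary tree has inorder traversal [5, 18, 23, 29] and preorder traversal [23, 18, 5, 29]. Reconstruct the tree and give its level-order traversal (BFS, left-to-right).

Inorder:  [5, 18, 23, 29]
Preorder: [23, 18, 5, 29]
Algorithm: preorder visits root first, so consume preorder in order;
for each root, split the current inorder slice at that value into
left-subtree inorder and right-subtree inorder, then recurse.
Recursive splits:
  root=23; inorder splits into left=[5, 18], right=[29]
  root=18; inorder splits into left=[5], right=[]
  root=5; inorder splits into left=[], right=[]
  root=29; inorder splits into left=[], right=[]
Reconstructed level-order: [23, 18, 29, 5]


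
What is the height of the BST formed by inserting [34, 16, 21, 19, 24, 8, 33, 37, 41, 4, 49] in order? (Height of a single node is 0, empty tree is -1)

Insertion order: [34, 16, 21, 19, 24, 8, 33, 37, 41, 4, 49]
Tree (level-order array): [34, 16, 37, 8, 21, None, 41, 4, None, 19, 24, None, 49, None, None, None, None, None, 33]
Compute height bottom-up (empty subtree = -1):
  height(4) = 1 + max(-1, -1) = 0
  height(8) = 1 + max(0, -1) = 1
  height(19) = 1 + max(-1, -1) = 0
  height(33) = 1 + max(-1, -1) = 0
  height(24) = 1 + max(-1, 0) = 1
  height(21) = 1 + max(0, 1) = 2
  height(16) = 1 + max(1, 2) = 3
  height(49) = 1 + max(-1, -1) = 0
  height(41) = 1 + max(-1, 0) = 1
  height(37) = 1 + max(-1, 1) = 2
  height(34) = 1 + max(3, 2) = 4
Height = 4


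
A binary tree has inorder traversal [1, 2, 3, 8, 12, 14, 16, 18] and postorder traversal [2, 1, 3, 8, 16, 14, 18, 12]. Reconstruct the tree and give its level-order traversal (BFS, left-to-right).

Inorder:   [1, 2, 3, 8, 12, 14, 16, 18]
Postorder: [2, 1, 3, 8, 16, 14, 18, 12]
Algorithm: postorder visits root last, so walk postorder right-to-left;
each value is the root of the current inorder slice — split it at that
value, recurse on the right subtree first, then the left.
Recursive splits:
  root=12; inorder splits into left=[1, 2, 3, 8], right=[14, 16, 18]
  root=18; inorder splits into left=[14, 16], right=[]
  root=14; inorder splits into left=[], right=[16]
  root=16; inorder splits into left=[], right=[]
  root=8; inorder splits into left=[1, 2, 3], right=[]
  root=3; inorder splits into left=[1, 2], right=[]
  root=1; inorder splits into left=[], right=[2]
  root=2; inorder splits into left=[], right=[]
Reconstructed level-order: [12, 8, 18, 3, 14, 1, 16, 2]


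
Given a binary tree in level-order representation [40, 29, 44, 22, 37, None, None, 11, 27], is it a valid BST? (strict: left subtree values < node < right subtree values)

Level-order array: [40, 29, 44, 22, 37, None, None, 11, 27]
Validate using subtree bounds (lo, hi): at each node, require lo < value < hi,
then recurse left with hi=value and right with lo=value.
Preorder trace (stopping at first violation):
  at node 40 with bounds (-inf, +inf): OK
  at node 29 with bounds (-inf, 40): OK
  at node 22 with bounds (-inf, 29): OK
  at node 11 with bounds (-inf, 22): OK
  at node 27 with bounds (22, 29): OK
  at node 37 with bounds (29, 40): OK
  at node 44 with bounds (40, +inf): OK
No violation found at any node.
Result: Valid BST


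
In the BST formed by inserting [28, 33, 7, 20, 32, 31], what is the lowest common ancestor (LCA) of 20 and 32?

Tree insertion order: [28, 33, 7, 20, 32, 31]
Tree (level-order array): [28, 7, 33, None, 20, 32, None, None, None, 31]
In a BST, the LCA of p=20, q=32 is the first node v on the
root-to-leaf path with p <= v <= q (go left if both < v, right if both > v).
Walk from root:
  at 28: 20 <= 28 <= 32, this is the LCA
LCA = 28
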